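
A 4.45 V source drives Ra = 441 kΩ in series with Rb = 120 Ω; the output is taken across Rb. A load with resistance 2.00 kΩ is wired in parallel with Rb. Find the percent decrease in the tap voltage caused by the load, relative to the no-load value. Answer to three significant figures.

The divider's output (Thévenin) resistance is Ra‖Rb = 120.0 Ω.
Fractional drop under load = R_th/(R_th + R_L) = 120.0 / (120.0 + 2000) = 0.05659.
So the output falls by 5.66 %.

5.66 %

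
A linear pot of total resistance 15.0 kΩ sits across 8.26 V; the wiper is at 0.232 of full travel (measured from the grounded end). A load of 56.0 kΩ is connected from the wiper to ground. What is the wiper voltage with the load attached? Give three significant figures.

V ≈ 1.83 V

The wiper splits the pot into (1−α)R = 11.52 kΩ above and αR = 3.480 kΩ below.
Lower section ‖ load = 3.276 kΩ.
V_wiper = 8.26 × 3.276/(11.52 + 3.276) = 1.83 V.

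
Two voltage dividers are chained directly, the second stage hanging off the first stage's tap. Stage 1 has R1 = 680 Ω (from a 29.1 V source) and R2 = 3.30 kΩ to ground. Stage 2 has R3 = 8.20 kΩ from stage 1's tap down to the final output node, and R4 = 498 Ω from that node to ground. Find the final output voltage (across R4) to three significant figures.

V_out ≈ 1.30 V

Stage 2 presents R3+R4 = 8698 Ω as a load on stage 1's tap.
Stage 1's lower leg becomes R2‖(R3+R4) = 2392 Ω, so V_mid = 29.1 × 2392/3072 = 22.66 V.
Stage 2 is itself unloaded: V_out = V_mid × R4/(R3+R4) = 22.66 × 498/8698 = 1.30 V.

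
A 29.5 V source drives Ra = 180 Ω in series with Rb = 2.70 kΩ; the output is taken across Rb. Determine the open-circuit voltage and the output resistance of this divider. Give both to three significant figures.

V_th is the open-circuit tap voltage: 29.5 × 2700/(180 + 2700) = 27.7 V.
With the supply zeroed, Ra and Rb appear in parallel from the tap: R_th = Ra‖Rb = (180 × 2700)/2880 = 169 Ω.

V_th = 27.7 V, R_th = 169 Ω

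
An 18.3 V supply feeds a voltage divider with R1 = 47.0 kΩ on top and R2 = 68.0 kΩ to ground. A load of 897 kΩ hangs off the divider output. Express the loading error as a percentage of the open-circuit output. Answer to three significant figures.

3.01 %

The divider's output (Thévenin) resistance is R1‖R2 = 27.79 kΩ.
Fractional drop under load = R_th/(R_th + R_L) = 27.79 / (27.79 + 897) = 0.03005.
So the output falls by 3.01 %.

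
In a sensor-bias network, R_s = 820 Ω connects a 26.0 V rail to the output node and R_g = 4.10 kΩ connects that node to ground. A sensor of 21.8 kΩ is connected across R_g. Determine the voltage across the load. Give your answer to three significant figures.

V_out ≈ 21.0 V

The load sits in parallel with R_g: R_g‖R_L = (4100 × 21800) / (4100 + 21800) = 3451 Ω.
V_out = 26.0 × 3451 / (820 + 3451) = 26.0 × 3451/4271 = 21.0 V.
(Unloaded it would have been 21.7 V.)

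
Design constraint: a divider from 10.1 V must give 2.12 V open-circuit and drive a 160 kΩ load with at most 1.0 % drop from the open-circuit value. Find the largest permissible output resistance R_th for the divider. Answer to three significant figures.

R_th ≤ 1.62 kΩ

Loading drop = R_th/(R_th + R_L) ≤ 0.0100, so R_th ≤ R_L · ε/(1−ε) = 160 kΩ × 0.0100/0.9900 = 1.62 kΩ.
(Any R1, R2 with R2/(R1+R2) = 0.210 and R1‖R2 ≤ 1.62 kΩ will meet the spec.)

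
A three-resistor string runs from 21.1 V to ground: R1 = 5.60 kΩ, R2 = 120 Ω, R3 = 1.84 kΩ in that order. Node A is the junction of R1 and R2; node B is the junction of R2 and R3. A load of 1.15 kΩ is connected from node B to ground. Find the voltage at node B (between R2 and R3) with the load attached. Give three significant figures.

V ≈ 2.32 V

At node B, R3 is in parallel with the load: R3‖R_L = 707.7 Ω.
Below node A the resistance is R2 + (R3‖R_L) = 827.7 Ω, so V_A = 21.1 × 827.7/6428 = 2.717 V.
Then V_B = V_A × (R3‖R_L)/(R2 + R3‖R_L) = 2.717 × 707.7/827.7 = 2.32 V.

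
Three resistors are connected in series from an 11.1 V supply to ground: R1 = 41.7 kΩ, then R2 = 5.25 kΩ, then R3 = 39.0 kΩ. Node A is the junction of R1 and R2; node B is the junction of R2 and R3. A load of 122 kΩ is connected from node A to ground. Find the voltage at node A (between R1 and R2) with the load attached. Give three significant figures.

V ≈ 4.86 V

Below node A the series string R2+R3 = 44.25 kΩ sits in parallel with the 122 kΩ load: 32.47 kΩ.
V_A = 11.1 × 32.47/(41.7 + 32.47) = 4.86 V.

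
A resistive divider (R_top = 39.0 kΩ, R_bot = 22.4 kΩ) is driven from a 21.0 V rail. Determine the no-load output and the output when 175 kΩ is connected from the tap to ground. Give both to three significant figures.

Open-circuit: V = 21.0 × 22.4/(39.0 + 22.4) = 7.66 V.
With the load, R_bot becomes R_bot‖R_L = 19.86 kΩ, so V = 21.0 × 19.86/58.86 = 7.09 V.

Unloaded: 7.66 V; loaded: 7.09 V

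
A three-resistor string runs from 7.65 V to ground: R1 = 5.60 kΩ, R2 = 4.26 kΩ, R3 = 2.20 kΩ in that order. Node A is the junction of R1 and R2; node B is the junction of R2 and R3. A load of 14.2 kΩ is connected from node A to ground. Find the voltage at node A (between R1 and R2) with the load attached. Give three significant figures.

Below node A the series string R2+R3 = 6.460 kΩ sits in parallel with the 14.2 kΩ load: 4.440 kΩ.
V_A = 7.65 × 4.440/(5.60 + 4.440) = 3.38 V.

V ≈ 3.38 V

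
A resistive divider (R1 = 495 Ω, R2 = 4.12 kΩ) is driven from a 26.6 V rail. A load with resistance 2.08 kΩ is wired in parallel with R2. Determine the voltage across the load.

The load sits in parallel with R2: R2‖R_L = (4120 × 2080) / (4120 + 2080) = 1382 Ω.
V_out = 26.6 × 1382 / (495 + 1382) = 26.6 × 1382/1877 = 19.6 V.
(Unloaded it would have been 23.7 V.)

V_out ≈ 19.6 V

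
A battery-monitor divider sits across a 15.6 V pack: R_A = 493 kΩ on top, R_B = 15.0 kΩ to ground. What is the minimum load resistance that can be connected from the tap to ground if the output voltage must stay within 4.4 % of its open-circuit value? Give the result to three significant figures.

R_L(min) ≈ 316 kΩ

Output resistance R_th = R_A‖R_B = (493 × 15.0)/508.0 = 14.56 kΩ.
The fractional drop is R_th/(R_th + R_L); requiring this ≤ 0.0440 gives R_L ≥ R_th(1/0.0440 − 1) = 14.56 × 21.73 = 316 kΩ.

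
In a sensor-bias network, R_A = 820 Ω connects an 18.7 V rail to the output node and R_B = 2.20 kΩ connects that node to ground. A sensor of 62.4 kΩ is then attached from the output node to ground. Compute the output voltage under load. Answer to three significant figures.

V_out ≈ 13.5 V

The load sits in parallel with R_B: R_B‖R_L = (2200 × 62400) / (2200 + 62400) = 2125 Ω.
V_out = 18.7 × 2125 / (820 + 2125) = 18.7 × 2125/2945 = 13.5 V.
(Unloaded it would have been 13.6 V.)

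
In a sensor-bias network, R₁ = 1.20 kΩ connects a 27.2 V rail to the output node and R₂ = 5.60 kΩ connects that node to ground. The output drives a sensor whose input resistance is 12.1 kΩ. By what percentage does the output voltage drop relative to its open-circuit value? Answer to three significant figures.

7.55 %

The divider's output (Thévenin) resistance is R₁‖R₂ = 0.9882 kΩ.
Fractional drop under load = R_th/(R_th + R_L) = 0.9882 / (0.9882 + 12.1) = 0.07551.
So the output falls by 7.55 %.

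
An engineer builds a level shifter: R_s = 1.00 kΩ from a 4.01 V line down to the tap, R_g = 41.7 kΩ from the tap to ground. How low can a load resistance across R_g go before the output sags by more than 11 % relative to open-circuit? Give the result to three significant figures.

R_L(min) ≈ 7.90 kΩ

Output resistance R_th = R_s‖R_g = (1000 × 41700)/42700 = 976.6 Ω.
The fractional drop is R_th/(R_th + R_L); requiring this ≤ 0.110 gives R_L ≥ R_th(1/0.110 − 1) = 976.6 × 8.091 = 7.90 kΩ.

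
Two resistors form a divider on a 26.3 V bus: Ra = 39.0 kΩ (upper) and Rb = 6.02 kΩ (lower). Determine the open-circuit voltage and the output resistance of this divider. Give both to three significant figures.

V_th is the open-circuit tap voltage: 26.3 × 6.02/(39.0 + 6.02) = 3.52 V.
With the supply zeroed, Ra and Rb appear in parallel from the tap: R_th = Ra‖Rb = (39.0 × 6.02)/45.02 = 5.22 kΩ.

V_th = 3.52 V, R_th = 5.22 kΩ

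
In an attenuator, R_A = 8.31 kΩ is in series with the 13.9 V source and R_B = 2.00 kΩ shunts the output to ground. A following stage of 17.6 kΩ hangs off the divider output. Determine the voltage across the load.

The load sits in parallel with R_B: R_B‖R_L = (2.00 × 17.6) / (2.00 + 17.6) = 1.796 kΩ.
V_out = 13.9 × 1.796 / (8.31 + 1.796) = 13.9 × 1.796/10.11 = 2.47 V.

V_out ≈ 2.47 V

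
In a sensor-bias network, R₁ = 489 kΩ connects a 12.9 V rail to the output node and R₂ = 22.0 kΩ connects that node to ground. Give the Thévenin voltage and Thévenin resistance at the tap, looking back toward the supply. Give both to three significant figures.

V_th is the open-circuit tap voltage: 12.9 × 22.0/(489 + 22.0) = 0.555 V.
With the supply zeroed, R₁ and R₂ appear in parallel from the tap: R_th = R₁‖R₂ = (489 × 22.0)/511.0 = 21.1 kΩ.

V_th = 0.555 V, R_th = 21.1 kΩ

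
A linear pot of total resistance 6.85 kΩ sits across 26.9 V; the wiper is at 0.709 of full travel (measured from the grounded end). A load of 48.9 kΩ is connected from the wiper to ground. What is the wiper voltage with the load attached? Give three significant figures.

The wiper splits the pot into (1−α)R = 1.993 kΩ above and αR = 4.857 kΩ below.
Lower section ‖ load = 4.418 kΩ.
V_wiper = 26.9 × 4.418/(1.993 + 4.418) = 18.5 V.

V ≈ 18.5 V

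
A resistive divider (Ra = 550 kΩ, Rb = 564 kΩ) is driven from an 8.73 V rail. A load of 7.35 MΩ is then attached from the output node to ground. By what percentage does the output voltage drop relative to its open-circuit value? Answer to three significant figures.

The divider's output (Thévenin) resistance is Ra‖Rb = 278.5 kΩ.
Fractional drop under load = R_th/(R_th + R_L) = 278.5 / (278.5 + 7350) = 0.03650.
So the output falls by 3.65 %.

3.65 %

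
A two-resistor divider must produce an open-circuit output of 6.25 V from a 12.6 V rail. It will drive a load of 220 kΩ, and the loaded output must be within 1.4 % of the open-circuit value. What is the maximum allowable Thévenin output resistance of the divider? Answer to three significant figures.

Loading drop = R_th/(R_th + R_L) ≤ 0.0140, so R_th ≤ R_L · ε/(1−ε) = 220 kΩ × 0.0140/0.9860 = 3.12 kΩ.
(Any R1, R2 with R2/(R1+R2) = 0.496 and R1‖R2 ≤ 3.12 kΩ will meet the spec.)

R_th ≤ 3.12 kΩ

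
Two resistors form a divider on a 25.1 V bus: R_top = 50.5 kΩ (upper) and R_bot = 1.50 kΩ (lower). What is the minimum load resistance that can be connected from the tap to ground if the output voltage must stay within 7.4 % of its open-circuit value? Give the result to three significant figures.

R_L(min) ≈ 18.2 kΩ

Output resistance R_th = R_top‖R_bot = (50.5 × 1.50)/52.00 = 1.457 kΩ.
The fractional drop is R_th/(R_th + R_L); requiring this ≤ 0.0740 gives R_L ≥ R_th(1/0.0740 − 1) = 1.457 × 12.51 = 18.2 kΩ.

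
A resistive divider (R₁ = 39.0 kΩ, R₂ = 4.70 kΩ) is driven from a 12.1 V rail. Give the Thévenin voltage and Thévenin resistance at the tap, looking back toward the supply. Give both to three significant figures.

V_th = 1.30 V, R_th = 4.19 kΩ

V_th is the open-circuit tap voltage: 12.1 × 4.70/(39.0 + 4.70) = 1.30 V.
With the supply zeroed, R₁ and R₂ appear in parallel from the tap: R_th = R₁‖R₂ = (39.0 × 4.70)/43.70 = 4.19 kΩ.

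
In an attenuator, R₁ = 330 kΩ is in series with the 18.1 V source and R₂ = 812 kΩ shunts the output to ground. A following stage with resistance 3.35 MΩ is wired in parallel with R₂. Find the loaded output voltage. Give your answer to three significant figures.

V_out ≈ 12.0 V

The load sits in parallel with R₂: R₂‖R_L = (812 × 3350) / (812 + 3350) = 653.6 kΩ.
V_out = 18.1 × 653.6 / (330 + 653.6) = 18.1 × 653.6/983.6 = 12.0 V.
(Unloaded it would have been 12.9 V.)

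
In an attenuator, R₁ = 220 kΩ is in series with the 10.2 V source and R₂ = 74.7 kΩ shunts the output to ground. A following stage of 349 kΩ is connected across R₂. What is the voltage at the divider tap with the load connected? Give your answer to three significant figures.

V_out ≈ 2.23 V

The load sits in parallel with R₂: R₂‖R_L = (74.7 × 349) / (74.7 + 349) = 61.53 kΩ.
V_out = 10.2 × 61.53 / (220 + 61.53) = 10.2 × 61.53/281.5 = 2.23 V.
(Unloaded it would have been 2.59 V.)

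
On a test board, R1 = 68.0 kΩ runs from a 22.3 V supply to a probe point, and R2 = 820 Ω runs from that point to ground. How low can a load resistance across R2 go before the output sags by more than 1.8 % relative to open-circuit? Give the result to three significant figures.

R_L(min) ≈ 44.2 kΩ

Output resistance R_th = R1‖R2 = (68000 × 820)/68820 = 810.2 Ω.
The fractional drop is R_th/(R_th + R_L); requiring this ≤ 0.0180 gives R_L ≥ R_th(1/0.0180 − 1) = 810.2 × 54.56 = 44.2 kΩ.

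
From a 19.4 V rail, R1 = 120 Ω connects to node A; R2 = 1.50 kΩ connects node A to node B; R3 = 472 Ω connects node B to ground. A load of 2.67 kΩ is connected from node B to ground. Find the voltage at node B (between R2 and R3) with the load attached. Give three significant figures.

V ≈ 3.85 V

At node B, R3 is in parallel with the load: R3‖R_L = 401.1 Ω.
Below node A the resistance is R2 + (R3‖R_L) = 1901 Ω, so V_A = 19.4 × 1901/2021 = 18.25 V.
Then V_B = V_A × (R3‖R_L)/(R2 + R3‖R_L) = 18.25 × 401.1/1901 = 3.85 V.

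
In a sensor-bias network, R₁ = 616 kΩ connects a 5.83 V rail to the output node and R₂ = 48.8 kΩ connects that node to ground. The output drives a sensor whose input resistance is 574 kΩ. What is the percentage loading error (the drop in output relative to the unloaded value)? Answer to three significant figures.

The divider's output (Thévenin) resistance is R₁‖R₂ = 45.22 kΩ.
Fractional drop under load = R_th/(R_th + R_L) = 45.22 / (45.22 + 574) = 0.07302.
So the output falls by 7.30 %.

7.30 %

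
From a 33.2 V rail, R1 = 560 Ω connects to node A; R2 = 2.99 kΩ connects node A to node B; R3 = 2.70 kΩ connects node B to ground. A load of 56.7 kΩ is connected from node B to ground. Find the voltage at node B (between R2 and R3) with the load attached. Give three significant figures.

At node B, R3 is in parallel with the load: R3‖R_L = 2577 Ω.
Below node A the resistance is R2 + (R3‖R_L) = 5567 Ω, so V_A = 33.2 × 5567/6127 = 30.17 V.
Then V_B = V_A × (R3‖R_L)/(R2 + R3‖R_L) = 30.17 × 2577/5567 = 14.0 V.

V ≈ 14.0 V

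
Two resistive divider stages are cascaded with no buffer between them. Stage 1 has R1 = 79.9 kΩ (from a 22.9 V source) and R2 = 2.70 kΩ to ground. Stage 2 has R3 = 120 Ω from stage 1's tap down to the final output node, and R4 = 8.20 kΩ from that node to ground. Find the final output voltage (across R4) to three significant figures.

V_out ≈ 0.561 V

Stage 2 presents R3+R4 = 8320 Ω as a load on stage 1's tap.
Stage 1's lower leg becomes R2‖(R3+R4) = 2038 Ω, so V_mid = 22.9 × 2038/81940 = 0.5697 V.
Stage 2 is itself unloaded: V_out = V_mid × R4/(R3+R4) = 0.5697 × 8200/8320 = 0.561 V.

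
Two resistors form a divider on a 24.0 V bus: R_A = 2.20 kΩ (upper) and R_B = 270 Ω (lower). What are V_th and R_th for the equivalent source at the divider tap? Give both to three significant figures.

V_th = 2.62 V, R_th = 240 Ω

V_th is the open-circuit tap voltage: 24.0 × 270/(2200 + 270) = 2.62 V.
With the supply zeroed, R_A and R_B appear in parallel from the tap: R_th = R_A‖R_B = (2200 × 270)/2470 = 240 Ω.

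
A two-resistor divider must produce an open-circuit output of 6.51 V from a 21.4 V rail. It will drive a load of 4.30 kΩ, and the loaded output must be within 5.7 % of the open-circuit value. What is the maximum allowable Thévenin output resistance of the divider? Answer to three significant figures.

R_th ≤ 260 Ω

Loading drop = R_th/(R_th + R_L) ≤ 0.0570, so R_th ≤ R_L · ε/(1−ε) = 4.30 kΩ × 0.0570/0.9430 = 260 Ω.
(Any R1, R2 with R2/(R1+R2) = 0.304 and R1‖R2 ≤ 260 Ω will meet the spec.)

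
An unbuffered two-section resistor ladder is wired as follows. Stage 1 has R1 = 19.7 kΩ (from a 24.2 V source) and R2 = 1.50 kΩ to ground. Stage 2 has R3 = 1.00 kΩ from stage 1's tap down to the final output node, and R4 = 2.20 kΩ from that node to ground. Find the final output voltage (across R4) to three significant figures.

Stage 2 presents R3+R4 = 3.200 kΩ as a load on stage 1's tap.
Stage 1's lower leg becomes R2‖(R3+R4) = 1.021 kΩ, so V_mid = 24.2 × 1.021/20.72 = 1.193 V.
Stage 2 is itself unloaded: V_out = V_mid × R4/(R3+R4) = 1.193 × 2.20/3.200 = 0.820 V.

V_out ≈ 0.820 V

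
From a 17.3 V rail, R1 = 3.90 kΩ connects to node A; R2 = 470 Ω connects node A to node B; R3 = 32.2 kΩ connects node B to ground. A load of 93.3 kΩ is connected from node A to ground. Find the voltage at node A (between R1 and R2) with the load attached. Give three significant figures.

V ≈ 14.9 V

Below node A the series string R2+R3 = 32670 Ω sits in parallel with the 93300 Ω load: 24200 Ω.
V_A = 17.3 × 24200/(3900 + 24200) = 14.9 V.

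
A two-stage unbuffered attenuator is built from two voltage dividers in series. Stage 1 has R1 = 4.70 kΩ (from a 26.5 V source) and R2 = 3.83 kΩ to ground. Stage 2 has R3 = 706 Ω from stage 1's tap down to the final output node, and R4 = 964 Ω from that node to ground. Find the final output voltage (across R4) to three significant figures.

V_out ≈ 3.03 V

Stage 2 presents R3+R4 = 1670 Ω as a load on stage 1's tap.
Stage 1's lower leg becomes R2‖(R3+R4) = 1163 Ω, so V_mid = 26.5 × 1163/5863 = 5.256 V.
Stage 2 is itself unloaded: V_out = V_mid × R4/(R3+R4) = 5.256 × 964/1670 = 3.03 V.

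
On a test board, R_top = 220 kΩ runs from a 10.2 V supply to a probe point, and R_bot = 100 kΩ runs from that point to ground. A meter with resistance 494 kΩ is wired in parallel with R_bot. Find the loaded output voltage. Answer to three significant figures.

V_out ≈ 2.80 V

The load sits in parallel with R_bot: R_bot‖R_L = (100 × 494) / (100 + 494) = 83.16 kΩ.
V_out = 10.2 × 83.16 / (220 + 83.16) = 10.2 × 83.16/303.2 = 2.80 V.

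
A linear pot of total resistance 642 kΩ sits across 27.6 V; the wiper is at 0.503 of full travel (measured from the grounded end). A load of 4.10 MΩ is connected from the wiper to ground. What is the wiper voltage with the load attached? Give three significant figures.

V ≈ 13.4 V

The wiper splits the pot into (1−α)R = 319.1 kΩ above and αR = 322.9 kΩ below.
Lower section ‖ load = 299.3 kΩ.
V_wiper = 27.6 × 299.3/(319.1 + 299.3) = 13.4 V.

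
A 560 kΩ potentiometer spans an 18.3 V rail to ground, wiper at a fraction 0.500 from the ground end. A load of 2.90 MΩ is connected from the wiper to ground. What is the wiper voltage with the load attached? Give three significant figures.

V ≈ 8.73 V

The wiper splits the pot into (1−α)R = 280.0 kΩ above and αR = 280.0 kΩ below.
Lower section ‖ load = 255.3 kΩ.
V_wiper = 18.3 × 255.3/(280.0 + 255.3) = 8.73 V.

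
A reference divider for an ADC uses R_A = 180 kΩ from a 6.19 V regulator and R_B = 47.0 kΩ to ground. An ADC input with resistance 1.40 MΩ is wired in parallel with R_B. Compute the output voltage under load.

The load sits in parallel with R_B: R_B‖R_L = (47.0 × 1400) / (47.0 + 1400) = 45.47 kΩ.
V_out = 6.19 × 45.47 / (180 + 45.47) = 6.19 × 45.47/225.5 = 1.25 V.

V_out ≈ 1.25 V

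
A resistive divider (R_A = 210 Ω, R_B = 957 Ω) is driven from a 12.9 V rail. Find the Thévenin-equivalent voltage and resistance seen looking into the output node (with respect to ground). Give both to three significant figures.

V_th is the open-circuit tap voltage: 12.9 × 957/(210 + 957) = 10.6 V.
With the supply zeroed, R_A and R_B appear in parallel from the tap: R_th = R_A‖R_B = (210 × 957)/1167 = 172 Ω.

V_th = 10.6 V, R_th = 172 Ω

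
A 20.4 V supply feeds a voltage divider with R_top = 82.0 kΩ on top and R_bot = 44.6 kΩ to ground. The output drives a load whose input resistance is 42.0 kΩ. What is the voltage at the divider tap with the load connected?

The load sits in parallel with R_bot: R_bot‖R_L = (44.6 × 42.0) / (44.6 + 42.0) = 21.63 kΩ.
V_out = 20.4 × 21.63 / (82.0 + 21.63) = 20.4 × 21.63/103.6 = 4.26 V.

V_out ≈ 4.26 V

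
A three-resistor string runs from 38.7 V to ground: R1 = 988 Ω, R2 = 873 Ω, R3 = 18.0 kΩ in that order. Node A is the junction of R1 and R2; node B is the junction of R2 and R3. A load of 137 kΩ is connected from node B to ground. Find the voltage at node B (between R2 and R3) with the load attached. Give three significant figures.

At node B, R3 is in parallel with the load: R3‖R_L = 15910 Ω.
Below node A the resistance is R2 + (R3‖R_L) = 16780 Ω, so V_A = 38.7 × 16780/17770 = 36.55 V.
Then V_B = V_A × (R3‖R_L)/(R2 + R3‖R_L) = 36.55 × 15910/16780 = 34.6 V.

V ≈ 34.6 V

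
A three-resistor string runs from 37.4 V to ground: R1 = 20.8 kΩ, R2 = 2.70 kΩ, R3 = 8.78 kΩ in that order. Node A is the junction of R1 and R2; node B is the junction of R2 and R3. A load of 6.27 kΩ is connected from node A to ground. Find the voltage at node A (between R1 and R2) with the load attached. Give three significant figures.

V ≈ 6.10 V

Below node A the series string R2+R3 = 11.48 kΩ sits in parallel with the 6.27 kΩ load: 4.055 kΩ.
V_A = 37.4 × 4.055/(20.8 + 4.055) = 6.10 V.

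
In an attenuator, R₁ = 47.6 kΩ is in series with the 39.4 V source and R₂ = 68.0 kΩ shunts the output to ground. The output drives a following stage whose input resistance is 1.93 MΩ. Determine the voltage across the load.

V_out ≈ 22.8 V

The load sits in parallel with R₂: R₂‖R_L = (68.0 × 1930) / (68.0 + 1930) = 65.69 kΩ.
V_out = 39.4 × 65.69 / (47.6 + 65.69) = 39.4 × 65.69/113.3 = 22.8 V.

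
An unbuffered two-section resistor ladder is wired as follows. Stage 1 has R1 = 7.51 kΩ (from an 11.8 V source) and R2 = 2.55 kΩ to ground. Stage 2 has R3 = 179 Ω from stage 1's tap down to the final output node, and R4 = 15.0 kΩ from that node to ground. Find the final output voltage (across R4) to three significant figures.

Stage 2 presents R3+R4 = 15180 Ω as a load on stage 1's tap.
Stage 1's lower leg becomes R2‖(R3+R4) = 2183 Ω, so V_mid = 11.8 × 2183/9693 = 2.658 V.
Stage 2 is itself unloaded: V_out = V_mid × R4/(R3+R4) = 2.658 × 15000/15180 = 2.63 V.

V_out ≈ 2.63 V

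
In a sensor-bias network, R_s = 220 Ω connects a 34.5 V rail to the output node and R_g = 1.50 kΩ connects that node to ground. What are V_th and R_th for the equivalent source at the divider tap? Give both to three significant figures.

V_th is the open-circuit tap voltage: 34.5 × 1500/(220 + 1500) = 30.1 V.
With the supply zeroed, R_s and R_g appear in parallel from the tap: R_th = R_s‖R_g = (220 × 1500)/1720 = 192 Ω.

V_th = 30.1 V, R_th = 192 Ω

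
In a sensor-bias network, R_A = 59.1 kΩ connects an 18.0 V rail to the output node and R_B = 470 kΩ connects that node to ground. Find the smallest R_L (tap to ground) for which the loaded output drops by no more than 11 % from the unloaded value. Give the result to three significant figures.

Output resistance R_th = R_A‖R_B = (59.1 × 470)/529.1 = 52.50 kΩ.
The fractional drop is R_th/(R_th + R_L); requiring this ≤ 0.110 gives R_L ≥ R_th(1/0.110 − 1) = 52.50 × 8.091 = 425 kΩ.

R_L(min) ≈ 425 kΩ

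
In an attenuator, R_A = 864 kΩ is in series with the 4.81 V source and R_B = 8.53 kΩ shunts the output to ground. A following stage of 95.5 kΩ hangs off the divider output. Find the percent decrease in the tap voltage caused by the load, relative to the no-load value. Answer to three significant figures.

The divider's output (Thévenin) resistance is R_A‖R_B = 8.447 kΩ.
Fractional drop under load = R_th/(R_th + R_L) = 8.447 / (8.447 + 95.5) = 0.08126.
So the output falls by 8.13 %.

8.13 %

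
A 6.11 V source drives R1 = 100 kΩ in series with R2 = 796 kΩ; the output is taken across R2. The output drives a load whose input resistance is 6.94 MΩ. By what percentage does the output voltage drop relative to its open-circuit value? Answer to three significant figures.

The divider's output (Thévenin) resistance is R1‖R2 = 88.84 kΩ.
Fractional drop under load = R_th/(R_th + R_L) = 88.84 / (88.84 + 6940) = 0.01264.
So the output falls by 1.26 %.

1.26 %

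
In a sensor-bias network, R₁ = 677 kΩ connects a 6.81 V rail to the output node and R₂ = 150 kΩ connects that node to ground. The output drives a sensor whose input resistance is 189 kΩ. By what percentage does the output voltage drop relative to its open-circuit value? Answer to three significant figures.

39.4 %

The divider's output (Thévenin) resistance is R₁‖R₂ = 122.8 kΩ.
Fractional drop under load = R_th/(R_th + R_L) = 122.8 / (122.8 + 189) = 0.3938.
So the output falls by 39.4 %.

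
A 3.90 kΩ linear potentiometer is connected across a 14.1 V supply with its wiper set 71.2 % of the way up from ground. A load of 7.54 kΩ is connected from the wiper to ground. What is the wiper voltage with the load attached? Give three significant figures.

The wiper splits the pot into (1−α)R = 1.123 kΩ above and αR = 2.777 kΩ below.
Lower section ‖ load = 2.029 kΩ.
V_wiper = 14.1 × 2.029/(1.123 + 2.029) = 9.08 V.

V ≈ 9.08 V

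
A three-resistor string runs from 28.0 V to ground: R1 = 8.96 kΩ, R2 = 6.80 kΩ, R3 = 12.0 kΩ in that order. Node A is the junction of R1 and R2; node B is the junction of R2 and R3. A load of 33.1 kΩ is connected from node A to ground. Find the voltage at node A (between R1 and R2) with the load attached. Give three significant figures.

Below node A the series string R2+R3 = 18.80 kΩ sits in parallel with the 33.1 kΩ load: 11.99 kΩ.
V_A = 28.0 × 11.99/(8.96 + 11.99) = 16.0 V.

V ≈ 16.0 V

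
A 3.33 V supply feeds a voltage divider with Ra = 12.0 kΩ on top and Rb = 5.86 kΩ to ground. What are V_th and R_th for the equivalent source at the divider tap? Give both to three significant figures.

V_th is the open-circuit tap voltage: 3.33 × 5.86/(12.0 + 5.86) = 1.09 V.
With the supply zeroed, Ra and Rb appear in parallel from the tap: R_th = Ra‖Rb = (12.0 × 5.86)/17.86 = 3.94 kΩ.

V_th = 1.09 V, R_th = 3.94 kΩ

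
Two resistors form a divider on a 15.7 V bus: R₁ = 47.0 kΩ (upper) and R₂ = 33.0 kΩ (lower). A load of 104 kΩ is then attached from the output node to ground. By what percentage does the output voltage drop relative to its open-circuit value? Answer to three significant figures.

15.7 %

The divider's output (Thévenin) resistance is R₁‖R₂ = 19.39 kΩ.
Fractional drop under load = R_th/(R_th + R_L) = 19.39 / (19.39 + 104) = 0.1571.
So the output falls by 15.7 %.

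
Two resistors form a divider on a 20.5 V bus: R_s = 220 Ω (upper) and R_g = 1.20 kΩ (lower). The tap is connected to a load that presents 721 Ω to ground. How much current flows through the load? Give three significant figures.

I_L ≈ 19.1 mA

R_g‖R_L = 450.4 Ω; V_out = 20.5 × 450.4/670.4 = 13.77 V.
I_L = V_out / R_L = 13.77 / 721 Ω = 19.1 mA.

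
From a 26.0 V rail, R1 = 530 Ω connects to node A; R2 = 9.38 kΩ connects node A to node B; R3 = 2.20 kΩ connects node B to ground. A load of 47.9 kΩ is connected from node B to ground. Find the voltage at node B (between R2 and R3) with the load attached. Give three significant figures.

At node B, R3 is in parallel with the load: R3‖R_L = 2103 Ω.
Below node A the resistance is R2 + (R3‖R_L) = 11480 Ω, so V_A = 26.0 × 11480/12010 = 24.85 V.
Then V_B = V_A × (R3‖R_L)/(R2 + R3‖R_L) = 24.85 × 2103/11480 = 4.55 V.

V ≈ 4.55 V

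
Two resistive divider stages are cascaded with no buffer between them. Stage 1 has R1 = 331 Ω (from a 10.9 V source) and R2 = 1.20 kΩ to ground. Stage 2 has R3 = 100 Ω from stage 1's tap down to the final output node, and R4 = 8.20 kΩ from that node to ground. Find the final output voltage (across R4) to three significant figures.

V_out ≈ 8.18 V

Stage 2 presents R3+R4 = 8300 Ω as a load on stage 1's tap.
Stage 1's lower leg becomes R2‖(R3+R4) = 1048 Ω, so V_mid = 10.9 × 1048/1379 = 8.284 V.
Stage 2 is itself unloaded: V_out = V_mid × R4/(R3+R4) = 8.284 × 8200/8300 = 8.18 V.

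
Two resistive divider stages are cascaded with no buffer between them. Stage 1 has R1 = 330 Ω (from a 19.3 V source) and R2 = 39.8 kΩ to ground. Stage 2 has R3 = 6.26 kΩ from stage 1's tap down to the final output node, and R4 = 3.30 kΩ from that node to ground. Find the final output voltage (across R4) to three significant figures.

Stage 2 presents R3+R4 = 9560 Ω as a load on stage 1's tap.
Stage 1's lower leg becomes R2‖(R3+R4) = 7708 Ω, so V_mid = 19.3 × 7708/8038 = 18.51 V.
Stage 2 is itself unloaded: V_out = V_mid × R4/(R3+R4) = 18.51 × 3300/9560 = 6.39 V.

V_out ≈ 6.39 V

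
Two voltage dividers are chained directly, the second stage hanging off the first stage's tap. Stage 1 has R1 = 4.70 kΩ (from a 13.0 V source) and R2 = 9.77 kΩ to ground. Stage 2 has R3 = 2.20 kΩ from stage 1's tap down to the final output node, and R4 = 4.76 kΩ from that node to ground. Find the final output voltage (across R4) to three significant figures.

Stage 2 presents R3+R4 = 6.960 kΩ as a load on stage 1's tap.
Stage 1's lower leg becomes R2‖(R3+R4) = 4.065 kΩ, so V_mid = 13.0 × 4.065/8.765 = 6.029 V.
Stage 2 is itself unloaded: V_out = V_mid × R4/(R3+R4) = 6.029 × 4.76/6.960 = 4.12 V.

V_out ≈ 4.12 V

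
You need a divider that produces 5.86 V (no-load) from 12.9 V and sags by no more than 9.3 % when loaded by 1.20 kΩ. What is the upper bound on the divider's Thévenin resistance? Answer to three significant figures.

R_th ≤ 123 Ω

Loading drop = R_th/(R_th + R_L) ≤ 0.0930, so R_th ≤ R_L · ε/(1−ε) = 1.20 kΩ × 0.0930/0.9070 = 123 Ω.
(Any R1, R2 with R2/(R1+R2) = 0.454 and R1‖R2 ≤ 123 Ω will meet the spec.)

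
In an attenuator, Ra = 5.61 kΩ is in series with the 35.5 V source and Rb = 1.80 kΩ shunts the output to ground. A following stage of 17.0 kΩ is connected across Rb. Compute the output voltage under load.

V_out ≈ 7.98 V

The load sits in parallel with Rb: Rb‖R_L = (1.80 × 17.0) / (1.80 + 17.0) = 1.628 kΩ.
V_out = 35.5 × 1.628 / (5.61 + 1.628) = 35.5 × 1.628/7.238 = 7.98 V.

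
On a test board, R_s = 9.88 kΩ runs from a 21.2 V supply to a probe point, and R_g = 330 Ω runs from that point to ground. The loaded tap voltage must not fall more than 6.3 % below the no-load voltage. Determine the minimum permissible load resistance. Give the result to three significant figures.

Output resistance R_th = R_s‖R_g = (9880 × 330)/10210 = 319.3 Ω.
The fractional drop is R_th/(R_th + R_L); requiring this ≤ 0.0630 gives R_L ≥ R_th(1/0.0630 − 1) = 319.3 × 14.87 = 4.75 kΩ.

R_L(min) ≈ 4.75 kΩ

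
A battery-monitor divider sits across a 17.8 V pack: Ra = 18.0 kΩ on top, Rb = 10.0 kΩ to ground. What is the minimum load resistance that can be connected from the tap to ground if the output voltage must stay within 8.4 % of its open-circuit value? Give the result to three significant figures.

Output resistance R_th = Ra‖Rb = (18.0 × 10.0)/28.00 = 6.429 kΩ.
The fractional drop is R_th/(R_th + R_L); requiring this ≤ 0.0840 gives R_L ≥ R_th(1/0.0840 − 1) = 6.429 × 10.90 = 70.1 kΩ.

R_L(min) ≈ 70.1 kΩ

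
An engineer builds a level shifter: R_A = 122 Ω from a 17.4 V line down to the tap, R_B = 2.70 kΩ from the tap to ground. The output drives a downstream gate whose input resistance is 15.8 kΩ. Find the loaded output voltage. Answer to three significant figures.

The load sits in parallel with R_B: R_B‖R_L = (2700 × 15800) / (2700 + 15800) = 2306 Ω.
V_out = 17.4 × 2306 / (122 + 2306) = 17.4 × 2306/2428 = 16.5 V.

V_out ≈ 16.5 V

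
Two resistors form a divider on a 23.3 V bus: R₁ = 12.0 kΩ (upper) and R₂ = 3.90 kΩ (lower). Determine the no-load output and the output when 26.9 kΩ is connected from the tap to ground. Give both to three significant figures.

Unloaded: 5.72 V; loaded: 5.15 V

Open-circuit: V = 23.3 × 3.90/(12.0 + 3.90) = 5.72 V.
With the load, R₂ becomes R₂‖R_L = 3.406 kΩ, so V = 23.3 × 3.406/15.41 = 5.15 V.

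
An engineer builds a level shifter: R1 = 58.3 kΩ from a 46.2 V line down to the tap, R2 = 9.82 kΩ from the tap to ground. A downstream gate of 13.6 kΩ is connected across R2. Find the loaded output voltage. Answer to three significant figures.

The load sits in parallel with R2: R2‖R_L = (9.82 × 13.6) / (9.82 + 13.6) = 5.702 kΩ.
V_out = 46.2 × 5.702 / (58.3 + 5.702) = 46.2 × 5.702/64.00 = 4.12 V.
(Unloaded it would have been 6.66 V.)

V_out ≈ 4.12 V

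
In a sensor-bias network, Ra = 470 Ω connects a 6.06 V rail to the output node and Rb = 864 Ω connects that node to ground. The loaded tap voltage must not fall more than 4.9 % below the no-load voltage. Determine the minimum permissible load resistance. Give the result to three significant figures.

R_L(min) ≈ 5.91 kΩ

Output resistance R_th = Ra‖Rb = (470 × 864)/1334 = 304.4 Ω.
The fractional drop is R_th/(R_th + R_L); requiring this ≤ 0.0490 gives R_L ≥ R_th(1/0.0490 − 1) = 304.4 × 19.41 = 5.91 kΩ.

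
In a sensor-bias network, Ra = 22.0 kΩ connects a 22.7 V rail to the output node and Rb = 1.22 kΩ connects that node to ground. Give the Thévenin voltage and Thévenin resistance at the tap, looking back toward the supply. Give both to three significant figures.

V_th is the open-circuit tap voltage: 22.7 × 1.22/(22.0 + 1.22) = 1.19 V.
With the supply zeroed, Ra and Rb appear in parallel from the tap: R_th = Ra‖Rb = (22.0 × 1.22)/23.22 = 1.16 kΩ.

V_th = 1.19 V, R_th = 1.16 kΩ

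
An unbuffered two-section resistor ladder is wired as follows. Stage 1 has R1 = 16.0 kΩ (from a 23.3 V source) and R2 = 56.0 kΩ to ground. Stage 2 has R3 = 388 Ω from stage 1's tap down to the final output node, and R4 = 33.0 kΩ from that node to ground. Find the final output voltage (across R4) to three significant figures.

V_out ≈ 13.0 V

Stage 2 presents R3+R4 = 33390 Ω as a load on stage 1's tap.
Stage 1's lower leg becomes R2‖(R3+R4) = 20920 Ω, so V_mid = 23.3 × 20920/36920 = 13.20 V.
Stage 2 is itself unloaded: V_out = V_mid × R4/(R3+R4) = 13.20 × 33000/33390 = 13.0 V.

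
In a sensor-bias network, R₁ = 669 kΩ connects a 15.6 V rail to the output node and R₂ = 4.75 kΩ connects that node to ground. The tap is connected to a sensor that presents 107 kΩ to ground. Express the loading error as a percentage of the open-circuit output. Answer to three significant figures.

The divider's output (Thévenin) resistance is R₁‖R₂ = 4.717 kΩ.
Fractional drop under load = R_th/(R_th + R_L) = 4.717 / (4.717 + 107) = 0.04222.
So the output falls by 4.22 %.

4.22 %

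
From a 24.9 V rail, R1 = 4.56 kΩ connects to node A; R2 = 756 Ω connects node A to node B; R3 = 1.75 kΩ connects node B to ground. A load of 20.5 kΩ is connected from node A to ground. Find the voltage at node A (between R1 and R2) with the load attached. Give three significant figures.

Below node A the series string R2+R3 = 2506 Ω sits in parallel with the 20500 Ω load: 2233 Ω.
V_A = 24.9 × 2233/(4560 + 2233) = 8.19 V.

V ≈ 8.19 V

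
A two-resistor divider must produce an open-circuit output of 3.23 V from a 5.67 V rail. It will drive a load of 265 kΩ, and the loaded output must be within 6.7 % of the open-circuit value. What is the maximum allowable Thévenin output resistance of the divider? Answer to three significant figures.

Loading drop = R_th/(R_th + R_L) ≤ 0.0670, so R_th ≤ R_L · ε/(1−ε) = 265 kΩ × 0.0670/0.9330 = 19.0 kΩ.

R_th ≤ 19.0 kΩ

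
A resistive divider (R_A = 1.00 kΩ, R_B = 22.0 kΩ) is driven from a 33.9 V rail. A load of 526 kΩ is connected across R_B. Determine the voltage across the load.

The load sits in parallel with R_B: R_B‖R_L = (22.0 × 526) / (22.0 + 526) = 21.12 kΩ.
V_out = 33.9 × 21.12 / (1.00 + 21.12) = 33.9 × 21.12/22.12 = 32.4 V.

V_out ≈ 32.4 V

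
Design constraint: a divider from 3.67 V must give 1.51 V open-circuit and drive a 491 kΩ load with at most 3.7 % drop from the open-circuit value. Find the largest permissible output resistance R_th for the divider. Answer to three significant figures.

Loading drop = R_th/(R_th + R_L) ≤ 0.0370, so R_th ≤ R_L · ε/(1−ε) = 491 kΩ × 0.0370/0.9630 = 18.9 kΩ.

R_th ≤ 18.9 kΩ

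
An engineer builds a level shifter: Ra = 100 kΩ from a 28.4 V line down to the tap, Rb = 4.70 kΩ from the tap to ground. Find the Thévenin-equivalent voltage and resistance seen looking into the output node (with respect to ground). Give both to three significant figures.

V_th = 1.27 V, R_th = 4.49 kΩ

V_th is the open-circuit tap voltage: 28.4 × 4.70/(100 + 4.70) = 1.27 V.
With the supply zeroed, Ra and Rb appear in parallel from the tap: R_th = Ra‖Rb = (100 × 4.70)/104.7 = 4.49 kΩ.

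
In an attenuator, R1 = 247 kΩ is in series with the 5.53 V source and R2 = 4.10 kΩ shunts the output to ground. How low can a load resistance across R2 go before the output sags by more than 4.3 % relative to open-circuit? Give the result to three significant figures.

R_L(min) ≈ 89.8 kΩ

Output resistance R_th = R1‖R2 = (247 × 4.10)/251.1 = 4.033 kΩ.
The fractional drop is R_th/(R_th + R_L); requiring this ≤ 0.0430 gives R_L ≥ R_th(1/0.0430 − 1) = 4.033 × 22.26 = 89.8 kΩ.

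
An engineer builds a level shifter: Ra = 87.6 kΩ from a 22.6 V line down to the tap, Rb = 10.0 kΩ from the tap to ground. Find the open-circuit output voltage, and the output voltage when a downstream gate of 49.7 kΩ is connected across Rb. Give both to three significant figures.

Unloaded: 2.32 V; loaded: 1.96 V

Open-circuit: V = 22.6 × 10.0/(87.6 + 10.0) = 2.32 V.
With the load, Rb becomes Rb‖R_L = 8.325 kΩ, so V = 22.6 × 8.325/95.92 = 1.96 V.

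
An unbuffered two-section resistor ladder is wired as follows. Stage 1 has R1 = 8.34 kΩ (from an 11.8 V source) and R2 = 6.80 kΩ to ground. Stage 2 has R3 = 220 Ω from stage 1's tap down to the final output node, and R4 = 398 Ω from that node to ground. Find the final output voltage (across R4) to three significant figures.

V_out ≈ 0.483 V

Stage 2 presents R3+R4 = 618.0 Ω as a load on stage 1's tap.
Stage 1's lower leg becomes R2‖(R3+R4) = 566.5 Ω, so V_mid = 11.8 × 566.5/8907 = 0.7506 V.
Stage 2 is itself unloaded: V_out = V_mid × R4/(R3+R4) = 0.7506 × 398/618.0 = 0.483 V.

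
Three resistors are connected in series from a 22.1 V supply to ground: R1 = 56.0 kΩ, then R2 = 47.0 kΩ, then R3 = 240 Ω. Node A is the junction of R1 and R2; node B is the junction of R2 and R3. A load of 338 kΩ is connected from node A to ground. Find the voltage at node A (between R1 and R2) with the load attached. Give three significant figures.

V ≈ 9.40 V

Below node A the series string R2+R3 = 47240 Ω sits in parallel with the 338000 Ω load: 41450 Ω.
V_A = 22.1 × 41450/(56000 + 41450) = 9.40 V.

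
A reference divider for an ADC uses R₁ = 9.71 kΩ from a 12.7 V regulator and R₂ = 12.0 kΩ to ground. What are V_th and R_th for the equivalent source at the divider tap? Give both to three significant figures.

V_th is the open-circuit tap voltage: 12.7 × 12.0/(9.71 + 12.0) = 7.02 V.
With the supply zeroed, R₁ and R₂ appear in parallel from the tap: R_th = R₁‖R₂ = (9.71 × 12.0)/21.71 = 5.37 kΩ.

V_th = 7.02 V, R_th = 5.37 kΩ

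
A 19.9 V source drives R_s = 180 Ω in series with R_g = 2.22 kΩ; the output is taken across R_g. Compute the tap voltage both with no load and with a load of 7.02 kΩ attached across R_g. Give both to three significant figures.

Open-circuit: V = 19.9 × 2220/(180 + 2220) = 18.4 V.
With the load, R_g becomes R_g‖R_L = 1687 Ω, so V = 19.9 × 1687/1867 = 18.0 V.

Unloaded: 18.4 V; loaded: 18.0 V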